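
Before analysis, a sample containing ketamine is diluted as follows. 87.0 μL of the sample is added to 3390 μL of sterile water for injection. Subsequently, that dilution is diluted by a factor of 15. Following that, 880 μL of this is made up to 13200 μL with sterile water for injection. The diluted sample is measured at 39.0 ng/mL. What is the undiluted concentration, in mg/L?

Overall dilution factor = 39.97 × 15 × 15 = 8992.
Original = 39.0 ng/mL × 8992 = 3.51 × 10⁵ ng/mL = 351 mg/L.

351 mg/L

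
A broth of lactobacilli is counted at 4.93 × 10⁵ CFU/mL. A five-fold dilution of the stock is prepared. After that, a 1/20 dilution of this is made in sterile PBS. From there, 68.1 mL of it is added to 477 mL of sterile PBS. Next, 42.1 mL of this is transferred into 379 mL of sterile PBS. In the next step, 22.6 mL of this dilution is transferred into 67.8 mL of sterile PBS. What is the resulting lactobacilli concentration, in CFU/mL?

Overall dilution factor = 5 × 20 × 8.004 × 10.00 × 4 = 3.20 × 10⁴.
4.93 × 10⁵ CFU/mL / 3.20 × 10⁴ = 15.4 CFU/mL.

15.4 CFU/mL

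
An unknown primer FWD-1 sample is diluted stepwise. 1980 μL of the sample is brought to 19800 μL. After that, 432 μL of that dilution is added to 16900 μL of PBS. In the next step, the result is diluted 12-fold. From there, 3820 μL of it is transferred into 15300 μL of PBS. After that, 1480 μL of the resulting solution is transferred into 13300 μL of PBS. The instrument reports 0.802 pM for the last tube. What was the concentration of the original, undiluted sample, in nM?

Overall dilution factor = 10 × 40.12 × 12 × 5.005 × 9.986 = 2.41 × 10⁵.
Original = 0.802 pM × 2.41 × 10⁵ = 1.93 × 10⁵ pM = 193 nM.

193 nM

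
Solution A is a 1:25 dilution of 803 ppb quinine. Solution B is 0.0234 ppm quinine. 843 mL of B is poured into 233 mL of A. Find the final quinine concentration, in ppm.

0.0253 ppm

C_A = 803 ppb / 25 = 32.1 ppb.
C_B = 0.0234 ppm = 23.4 ppb.
C_mix = (C_A·V_A + C_B·V_B)/(V_A + V_B) = (32.1×233 + 23.4×843) / 1076 = 25.3 ppb = 0.0253 ppm.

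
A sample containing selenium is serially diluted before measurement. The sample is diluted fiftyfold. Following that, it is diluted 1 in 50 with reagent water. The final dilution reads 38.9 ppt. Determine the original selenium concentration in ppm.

Overall dilution factor = 50 × 50 = 2500.
Original = 38.9 ppt × 2500 = 9.72 × 10⁴ ppt = 0.0972 ppm.

0.0972 ppm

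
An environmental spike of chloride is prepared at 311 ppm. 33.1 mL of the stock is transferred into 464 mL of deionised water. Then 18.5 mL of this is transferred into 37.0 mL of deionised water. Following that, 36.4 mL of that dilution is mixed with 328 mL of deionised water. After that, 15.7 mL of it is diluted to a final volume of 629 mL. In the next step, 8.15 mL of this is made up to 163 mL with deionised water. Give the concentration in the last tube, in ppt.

Overall dilution factor = 15.02 × 3 × 10.01 × 40.06 × 20 = 3.61 × 10⁵.
311 ppm / 3.61 × 10⁵ = 8.61 × 10⁻⁴ ppm = 861 ppt.

861 ppt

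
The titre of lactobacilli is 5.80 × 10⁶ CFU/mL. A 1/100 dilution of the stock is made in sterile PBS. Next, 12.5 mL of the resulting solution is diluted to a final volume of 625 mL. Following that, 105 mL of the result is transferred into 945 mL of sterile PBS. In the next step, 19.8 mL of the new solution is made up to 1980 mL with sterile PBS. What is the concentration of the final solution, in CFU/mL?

Overall dilution factor = 100 × 50 × 10 × 100 = 5.00 × 10⁶.
5.80 × 10⁶ CFU/mL / 5.00 × 10⁶ = 1.16 CFU/mL.

1.16 CFU/mL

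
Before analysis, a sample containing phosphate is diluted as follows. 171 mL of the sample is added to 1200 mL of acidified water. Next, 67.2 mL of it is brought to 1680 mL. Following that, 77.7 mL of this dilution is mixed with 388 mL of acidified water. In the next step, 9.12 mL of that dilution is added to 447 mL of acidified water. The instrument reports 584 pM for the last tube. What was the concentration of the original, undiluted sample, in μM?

Overall dilution factor = 8.018 × 25 × 5.994 × 50.01 = 6.01 × 10⁴.
Original = 584 pM × 6.01 × 10⁴ = 3.51 × 10⁷ pM = 35.1 μM.

35.1 μM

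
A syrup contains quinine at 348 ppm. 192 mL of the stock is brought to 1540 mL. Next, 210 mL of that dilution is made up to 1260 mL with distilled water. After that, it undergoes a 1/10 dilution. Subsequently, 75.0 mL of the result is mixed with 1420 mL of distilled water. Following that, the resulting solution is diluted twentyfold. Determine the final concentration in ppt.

1810 ppt

Overall dilution factor = 8.021 × 6 × 10 × 19.93 × 20 = 1.92 × 10⁵.
348 ppm / 1.92 × 10⁵ = 1.81 × 10⁻³ ppm = 1810 ppt.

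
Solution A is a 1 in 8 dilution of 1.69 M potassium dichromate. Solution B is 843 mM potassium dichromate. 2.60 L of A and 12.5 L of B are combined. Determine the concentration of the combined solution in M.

C_A = 1.69 M / 8 = 0.211 M.
C_B = 843 mM = 0.843 M.
C_mix = (C_A·V_A + C_B·V_B)/(V_A + V_B) = (0.211×2.60 + 0.843×12.5) / 15.10 = 0.734 M.

0.734 M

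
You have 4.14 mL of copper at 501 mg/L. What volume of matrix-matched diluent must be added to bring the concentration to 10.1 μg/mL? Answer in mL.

10.1 μg/mL = 10.1 mg/L.
V₂ = C₁V₁/C₂ = 501 × 4.14 / 10.1 = 205 mL.
Diluent to add = V₂ − V₁ = 205 − 4.14 = 201 mL.

201 mL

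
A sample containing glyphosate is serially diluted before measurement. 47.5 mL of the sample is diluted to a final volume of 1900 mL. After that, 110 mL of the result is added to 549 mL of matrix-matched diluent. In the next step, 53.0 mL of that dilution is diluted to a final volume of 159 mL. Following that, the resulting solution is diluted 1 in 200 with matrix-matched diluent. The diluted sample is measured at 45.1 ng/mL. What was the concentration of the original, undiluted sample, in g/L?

6.48 g/L

Overall dilution factor = 40 × 5.991 × 3 × 200 = 1.44 × 10⁵.
Original = 45.1 ng/mL × 1.44 × 10⁵ = 6.48 × 10⁶ ng/mL = 6.48 g/L.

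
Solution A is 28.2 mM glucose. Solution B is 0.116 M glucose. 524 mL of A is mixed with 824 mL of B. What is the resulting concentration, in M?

0.0819 M

C_B = 0.116 M = 116 mM.
C_mix = (C_A·V_A + C_B·V_B)/(V_A + V_B) = (28.2×524 + 116×824) / 1348 = 81.9 mM = 0.0819 M.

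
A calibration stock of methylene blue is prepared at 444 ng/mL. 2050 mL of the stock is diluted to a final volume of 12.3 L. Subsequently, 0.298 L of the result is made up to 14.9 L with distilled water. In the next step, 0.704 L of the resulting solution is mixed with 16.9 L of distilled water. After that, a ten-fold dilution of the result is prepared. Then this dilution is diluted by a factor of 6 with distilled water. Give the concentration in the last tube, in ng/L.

0.986 ng/L

Overall dilution factor = 6 × 50 × 25.01 × 10 × 6 = 4.50 × 10⁵.
444 ng/mL / 4.50 × 10⁵ = 9.86 × 10⁻⁴ ng/mL = 0.986 ng/L.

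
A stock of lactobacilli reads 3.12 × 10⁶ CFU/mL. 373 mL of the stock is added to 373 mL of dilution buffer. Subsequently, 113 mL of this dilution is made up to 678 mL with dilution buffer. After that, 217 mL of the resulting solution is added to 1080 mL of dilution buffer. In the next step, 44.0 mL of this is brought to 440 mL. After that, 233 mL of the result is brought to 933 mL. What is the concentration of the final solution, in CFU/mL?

1090 CFU/mL

Overall dilution factor = 2 × 6 × 5.977 × 10 × 4.004 = 2872.
3.12 × 10⁶ CFU/mL / 2872 = 1090 CFU/mL.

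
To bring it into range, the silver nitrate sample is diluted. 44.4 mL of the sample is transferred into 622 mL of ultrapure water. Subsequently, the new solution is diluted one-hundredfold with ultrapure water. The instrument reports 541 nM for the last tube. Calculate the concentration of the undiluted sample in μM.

Overall dilution factor = 15.01 × 100 = 1501.
Original = 541 nM × 1501 = 8.12 × 10⁵ nM = 812 μM.

812 μM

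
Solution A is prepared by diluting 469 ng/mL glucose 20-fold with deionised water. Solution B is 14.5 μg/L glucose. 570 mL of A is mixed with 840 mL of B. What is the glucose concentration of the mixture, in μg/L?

18.1 μg/L

C_A = 469 ng/mL / 20 = 23.4 ng/mL.
C_B = 14.5 μg/L = 14.5 ng/mL.
C_mix = (C_A·V_A + C_B·V_B)/(V_A + V_B) = (23.4×570 + 14.5×840) / 1410 = 18.1 ng/mL = 18.1 μg/L.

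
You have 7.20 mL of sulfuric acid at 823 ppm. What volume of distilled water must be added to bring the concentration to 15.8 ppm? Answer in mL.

368 mL

V₂ = C₁V₁/C₂ = 823 × 7.20 / 15.8 = 375 mL.
Diluent to add = V₂ − V₁ = 375 − 7.20 = 368 mL.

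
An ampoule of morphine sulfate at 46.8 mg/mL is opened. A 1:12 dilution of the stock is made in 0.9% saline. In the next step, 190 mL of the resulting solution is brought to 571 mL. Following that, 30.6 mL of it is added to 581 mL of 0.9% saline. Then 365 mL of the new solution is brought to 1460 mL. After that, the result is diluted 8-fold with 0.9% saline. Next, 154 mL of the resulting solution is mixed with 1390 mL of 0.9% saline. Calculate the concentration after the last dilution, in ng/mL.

Overall dilution factor = 12 × 3.005 × 19.99 × 4 × 8 × 10.03 = 2.31 × 10⁵.
46.8 mg/mL / 2.31 × 10⁵ = 2.02 × 10⁻⁴ mg/mL = 202 ng/mL.

202 ng/mL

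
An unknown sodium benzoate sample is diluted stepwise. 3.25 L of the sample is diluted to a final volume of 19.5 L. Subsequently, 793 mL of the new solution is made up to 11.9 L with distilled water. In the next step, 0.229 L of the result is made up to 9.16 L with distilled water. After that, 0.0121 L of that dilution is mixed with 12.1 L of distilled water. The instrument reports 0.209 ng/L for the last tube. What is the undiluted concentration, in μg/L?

753 μg/L

Overall dilution factor = 6 × 15.01 × 40 × 1001 = 3.61 × 10⁶.
Original = 0.209 ng/L × 3.61 × 10⁶ = 7.53 × 10⁵ ng/L = 753 μg/L.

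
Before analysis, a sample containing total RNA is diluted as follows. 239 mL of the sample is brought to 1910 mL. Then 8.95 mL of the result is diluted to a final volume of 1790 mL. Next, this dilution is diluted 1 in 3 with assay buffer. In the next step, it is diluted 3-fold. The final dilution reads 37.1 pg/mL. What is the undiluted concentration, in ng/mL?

534 ng/mL

Overall dilution factor = 7.992 × 200 × 3 × 3 = 1.44 × 10⁴.
Original = 37.1 pg/mL × 1.44 × 10⁴ = 5.34 × 10⁵ pg/mL = 534 ng/mL.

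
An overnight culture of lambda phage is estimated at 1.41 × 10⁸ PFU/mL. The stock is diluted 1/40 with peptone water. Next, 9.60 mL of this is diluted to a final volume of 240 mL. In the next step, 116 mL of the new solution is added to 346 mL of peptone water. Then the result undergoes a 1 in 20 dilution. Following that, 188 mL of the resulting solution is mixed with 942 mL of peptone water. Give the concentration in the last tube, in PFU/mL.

Overall dilution factor = 40 × 25 × 3.983 × 20 × 6.011 = 4.79 × 10⁵.
1.41 × 10⁸ PFU/mL / 4.79 × 10⁵ = 294 PFU/mL.

294 PFU/mL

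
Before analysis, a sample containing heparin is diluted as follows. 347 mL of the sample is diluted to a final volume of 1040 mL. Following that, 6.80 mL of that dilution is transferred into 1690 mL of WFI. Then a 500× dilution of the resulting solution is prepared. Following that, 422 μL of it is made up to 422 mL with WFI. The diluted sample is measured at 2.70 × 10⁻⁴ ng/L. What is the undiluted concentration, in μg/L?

Overall dilution factor = 2.997 × 249.5 × 500 × 1000 = 3.74 × 10⁸.
Original = 2.70 × 10⁻⁴ ng/L × 3.74 × 10⁸ = 1.01 × 10⁵ ng/L = 101 μg/L.

101 μg/L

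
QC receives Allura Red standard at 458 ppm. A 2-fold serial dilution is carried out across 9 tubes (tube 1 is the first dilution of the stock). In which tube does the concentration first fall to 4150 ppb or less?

tube 7

Tube n has concentration 458 ppm / 2ⁿ.
Need 2ⁿ ≥ 458 ppm / 4150 ppb = 110, so n ≥ 6.79.
First such tube: n = 7.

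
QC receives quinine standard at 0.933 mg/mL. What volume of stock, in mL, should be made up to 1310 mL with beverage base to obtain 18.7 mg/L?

18.7 mg/L = 0.0187 mg/mL.
V₁ = C₂V₂/C₁ = 0.0187 × 1310 / 0.933 = 26.3 mL.

26.3 mL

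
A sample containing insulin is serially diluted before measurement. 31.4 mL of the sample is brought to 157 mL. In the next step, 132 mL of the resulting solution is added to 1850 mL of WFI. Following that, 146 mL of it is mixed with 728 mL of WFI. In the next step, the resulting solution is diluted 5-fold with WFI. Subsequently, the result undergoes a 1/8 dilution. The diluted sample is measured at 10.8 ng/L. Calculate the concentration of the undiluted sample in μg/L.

Overall dilution factor = 5 × 15.02 × 5.986 × 5 × 8 = 1.80 × 10⁴.
Original = 10.8 ng/L × 1.80 × 10⁴ = 1.94 × 10⁵ ng/L = 194 μg/L.

194 μg/L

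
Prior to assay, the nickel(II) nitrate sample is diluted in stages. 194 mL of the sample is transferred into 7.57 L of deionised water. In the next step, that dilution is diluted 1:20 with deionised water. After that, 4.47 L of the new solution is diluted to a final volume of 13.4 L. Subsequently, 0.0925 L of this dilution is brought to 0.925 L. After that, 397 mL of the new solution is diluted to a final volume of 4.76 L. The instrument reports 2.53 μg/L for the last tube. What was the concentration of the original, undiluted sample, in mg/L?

728 mg/L

Overall dilution factor = 40.02 × 20 × 2.998 × 10 × 11.99 = 2.88 × 10⁵.
Original = 2.53 μg/L × 2.88 × 10⁵ = 7.28 × 10⁵ μg/L = 728 mg/L.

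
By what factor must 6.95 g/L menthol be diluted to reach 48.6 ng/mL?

Factor = C₀/C_target = 6.95 g/L / 48.6 ng/mL = 1.43 × 10⁵.

1.43 × 10⁵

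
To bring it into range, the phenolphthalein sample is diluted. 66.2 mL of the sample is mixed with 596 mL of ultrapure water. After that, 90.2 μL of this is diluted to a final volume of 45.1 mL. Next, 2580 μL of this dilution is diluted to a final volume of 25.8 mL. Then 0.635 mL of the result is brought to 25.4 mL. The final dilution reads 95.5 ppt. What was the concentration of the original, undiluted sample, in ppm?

191 ppm

Overall dilution factor = 10.00 × 500 × 10 × 40 = 2.00 × 10⁶.
Original = 95.5 ppt × 2.00 × 10⁶ = 1.91 × 10⁸ ppt = 191 ppm.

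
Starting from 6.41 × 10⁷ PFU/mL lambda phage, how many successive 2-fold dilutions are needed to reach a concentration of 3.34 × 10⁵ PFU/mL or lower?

8

Need 2ⁿ ≥ 192, so n ≥ log(192)/log(2) = 7.58.
Minimum whole steps: n = 8.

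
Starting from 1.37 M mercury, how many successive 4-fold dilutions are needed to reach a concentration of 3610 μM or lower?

5

Need 4ⁿ ≥ 380, so n ≥ log(380)/log(4) = 4.28.
Minimum whole steps: n = 5.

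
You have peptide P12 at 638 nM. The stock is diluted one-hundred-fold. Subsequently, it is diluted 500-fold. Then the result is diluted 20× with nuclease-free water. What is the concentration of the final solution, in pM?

0.638 pM

Overall dilution factor = 100 × 500 × 20 = 1.00 × 10⁶.
638 nM / 1.00 × 10⁶ = 6.38 × 10⁻⁴ nM = 0.638 pM.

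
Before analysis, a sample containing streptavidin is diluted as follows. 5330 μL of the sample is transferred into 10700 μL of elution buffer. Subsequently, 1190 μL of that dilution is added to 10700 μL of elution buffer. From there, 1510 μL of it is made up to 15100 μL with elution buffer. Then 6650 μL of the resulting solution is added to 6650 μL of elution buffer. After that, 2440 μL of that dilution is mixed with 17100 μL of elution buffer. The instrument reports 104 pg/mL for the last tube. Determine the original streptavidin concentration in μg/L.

501 μg/L

Overall dilution factor = 3.008 × 9.992 × 10 × 2 × 8.008 = 4813.
Original = 104 pg/mL × 4813 = 5.01 × 10⁵ pg/mL = 501 μg/L.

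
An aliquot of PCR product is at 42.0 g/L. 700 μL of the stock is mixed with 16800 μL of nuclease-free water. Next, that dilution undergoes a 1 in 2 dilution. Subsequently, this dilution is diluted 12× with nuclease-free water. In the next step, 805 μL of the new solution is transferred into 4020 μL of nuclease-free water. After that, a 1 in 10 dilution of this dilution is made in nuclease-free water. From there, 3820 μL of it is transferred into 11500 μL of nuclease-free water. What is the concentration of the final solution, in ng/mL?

291 ng/mL

Overall dilution factor = 25 × 2 × 12 × 5.994 × 10 × 4.010 = 1.44 × 10⁵.
42.0 g/L / 1.44 × 10⁵ = 2.91 × 10⁻⁴ g/L = 291 ng/mL.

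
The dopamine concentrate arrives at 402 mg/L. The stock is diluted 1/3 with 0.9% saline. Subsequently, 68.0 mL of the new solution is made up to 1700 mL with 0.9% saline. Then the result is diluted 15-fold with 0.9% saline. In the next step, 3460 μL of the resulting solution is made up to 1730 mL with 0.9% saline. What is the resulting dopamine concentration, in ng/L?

715 ng/L

Overall dilution factor = 3 × 25 × 15 × 500 = 5.62 × 10⁵.
402 mg/L / 5.62 × 10⁵ = 7.15 × 10⁻⁴ mg/L = 715 ng/L.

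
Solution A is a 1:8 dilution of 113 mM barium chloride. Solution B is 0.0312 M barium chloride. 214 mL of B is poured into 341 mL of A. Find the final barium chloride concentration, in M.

C_A = 113 mM / 8 = 14.1 mM.
C_B = 0.0312 M = 31.2 mM.
C_mix = (C_A·V_A + C_B·V_B)/(V_A + V_B) = (14.1×341 + 31.2×214) / 555.0 = 20.7 mM = 0.0207 M.

0.0207 M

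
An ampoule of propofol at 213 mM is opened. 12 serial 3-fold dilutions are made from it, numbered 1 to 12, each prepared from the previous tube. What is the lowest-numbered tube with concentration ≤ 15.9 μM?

Tube n has concentration 213 mM / 3ⁿ.
Need 3ⁿ ≥ 213 mM / 15.9 μM = 1.34 × 10⁴, so n ≥ 8.65.
First such tube: n = 9.

tube 9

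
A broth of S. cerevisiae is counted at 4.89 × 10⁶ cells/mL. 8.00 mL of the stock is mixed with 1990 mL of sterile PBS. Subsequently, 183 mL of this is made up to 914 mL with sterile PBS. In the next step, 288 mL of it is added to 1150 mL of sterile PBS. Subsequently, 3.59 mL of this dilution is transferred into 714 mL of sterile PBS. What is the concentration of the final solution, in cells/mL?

3.93 cells/mL

Overall dilution factor = 249.8 × 4.995 × 4.993 × 199.9 = 1.24 × 10⁶.
4.89 × 10⁶ cells/mL / 1.24 × 10⁶ = 3.93 cells/mL.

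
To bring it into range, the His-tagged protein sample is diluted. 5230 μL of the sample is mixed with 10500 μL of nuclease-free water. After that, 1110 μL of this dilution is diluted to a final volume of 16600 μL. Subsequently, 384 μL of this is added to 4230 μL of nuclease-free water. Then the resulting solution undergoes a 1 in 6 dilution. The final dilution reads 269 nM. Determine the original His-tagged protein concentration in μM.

872 μM

Overall dilution factor = 3.008 × 14.95 × 12.02 × 6 = 3243.
Original = 269 nM × 3243 = 8.72 × 10⁵ nM = 872 μM.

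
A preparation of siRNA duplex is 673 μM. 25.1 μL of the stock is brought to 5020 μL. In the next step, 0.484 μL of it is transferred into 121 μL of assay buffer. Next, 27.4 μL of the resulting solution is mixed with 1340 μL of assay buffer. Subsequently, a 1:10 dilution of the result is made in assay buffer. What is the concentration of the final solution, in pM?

26.9 pM

Overall dilution factor = 200 × 251 × 49.91 × 10 = 2.51 × 10⁷.
673 μM / 2.51 × 10⁷ = 2.69 × 10⁻⁵ μM = 26.9 pM.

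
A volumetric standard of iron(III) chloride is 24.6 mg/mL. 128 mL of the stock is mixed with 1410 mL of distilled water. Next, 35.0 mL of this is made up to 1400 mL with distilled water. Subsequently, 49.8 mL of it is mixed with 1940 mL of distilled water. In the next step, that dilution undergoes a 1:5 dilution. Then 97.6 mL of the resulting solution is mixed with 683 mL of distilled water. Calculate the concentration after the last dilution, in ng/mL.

Overall dilution factor = 12.02 × 40 × 39.96 × 5 × 7.998 = 7.68 × 10⁵.
24.6 mg/mL / 7.68 × 10⁵ = 3.20 × 10⁻⁵ mg/mL = 32.0 ng/mL.

32.0 ng/mL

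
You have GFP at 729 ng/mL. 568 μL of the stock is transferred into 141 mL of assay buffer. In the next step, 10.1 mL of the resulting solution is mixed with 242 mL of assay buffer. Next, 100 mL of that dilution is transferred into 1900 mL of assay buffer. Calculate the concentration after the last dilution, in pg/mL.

5.86 pg/mL

Overall dilution factor = 249.2 × 24.96 × 20 = 1.24 × 10⁵.
729 ng/mL / 1.24 × 10⁵ = 5.86 × 10⁻³ ng/mL = 5.86 pg/mL.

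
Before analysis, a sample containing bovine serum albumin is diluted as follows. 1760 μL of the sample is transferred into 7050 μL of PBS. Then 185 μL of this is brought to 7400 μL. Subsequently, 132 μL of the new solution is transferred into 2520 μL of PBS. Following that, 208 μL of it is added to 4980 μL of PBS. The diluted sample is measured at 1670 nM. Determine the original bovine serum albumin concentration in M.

Overall dilution factor = 5.006 × 40 × 20.09 × 24.94 = 1.00 × 10⁵.
Original = 1670 nM × 1.00 × 10⁵ = 1.68 × 10⁸ nM = 0.168 M.

0.168 M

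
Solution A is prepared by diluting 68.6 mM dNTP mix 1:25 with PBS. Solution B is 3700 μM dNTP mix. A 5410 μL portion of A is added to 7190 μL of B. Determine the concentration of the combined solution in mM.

C_A = 68.6 mM / 25 = 2.74 mM.
C_B = 3700 μM = 3.70 mM.
C_mix = (C_A·V_A + C_B·V_B)/(V_A + V_B) = (2.74×5410 + 3.70×7190) / 12600 = 3.29 mM.

3.29 mM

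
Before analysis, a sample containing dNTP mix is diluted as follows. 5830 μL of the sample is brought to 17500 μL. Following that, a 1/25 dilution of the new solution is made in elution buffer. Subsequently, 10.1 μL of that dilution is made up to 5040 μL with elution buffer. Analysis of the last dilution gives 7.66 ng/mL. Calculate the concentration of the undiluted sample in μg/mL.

287 μg/mL

Overall dilution factor = 3.002 × 25 × 499.0 = 3.74 × 10⁴.
Original = 7.66 ng/mL × 3.74 × 10⁴ = 2.87 × 10⁵ ng/mL = 287 μg/mL.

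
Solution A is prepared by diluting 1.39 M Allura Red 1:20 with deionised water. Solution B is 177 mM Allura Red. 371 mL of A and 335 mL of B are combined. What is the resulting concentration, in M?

0.121 M

C_A = 1.39 M / 20 = 0.0695 M.
C_B = 177 mM = 0.177 M.
C_mix = (C_A·V_A + C_B·V_B)/(V_A + V_B) = (0.0695×371 + 0.177×335) / 706.0 = 0.121 M.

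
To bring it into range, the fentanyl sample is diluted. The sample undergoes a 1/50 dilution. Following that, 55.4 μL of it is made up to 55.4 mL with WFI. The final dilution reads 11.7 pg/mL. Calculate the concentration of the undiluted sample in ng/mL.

585 ng/mL

Overall dilution factor = 50 × 1000 = 5.00 × 10⁴.
Original = 11.7 pg/mL × 5.00 × 10⁴ = 5.85 × 10⁵ pg/mL = 585 ng/mL.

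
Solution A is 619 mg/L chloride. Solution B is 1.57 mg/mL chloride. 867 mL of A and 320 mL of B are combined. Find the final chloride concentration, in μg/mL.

C_B = 1.57 mg/mL = 1570 mg/L.
C_mix = (C_A·V_A + C_B·V_B)/(V_A + V_B) = (619×867 + 1570×320) / 1187 = 875 mg/L = 875 μg/mL.

875 μg/mL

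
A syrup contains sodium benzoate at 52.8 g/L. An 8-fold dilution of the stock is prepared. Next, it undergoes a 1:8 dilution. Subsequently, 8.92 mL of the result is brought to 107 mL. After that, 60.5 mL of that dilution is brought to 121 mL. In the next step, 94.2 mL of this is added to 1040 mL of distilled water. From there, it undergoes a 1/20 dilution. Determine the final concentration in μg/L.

Overall dilution factor = 8 × 8 × 12.00 × 2 × 12.04 × 20 = 3.70 × 10⁵.
52.8 g/L / 3.70 × 10⁵ = 1.43 × 10⁻⁴ g/L = 143 μg/L.

143 μg/L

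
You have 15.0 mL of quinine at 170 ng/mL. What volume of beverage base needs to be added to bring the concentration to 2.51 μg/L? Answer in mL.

1000 mL

2.51 μg/L = 2.51 ng/mL.
V₂ = C₁V₁/C₂ = 170 × 15.0 / 2.51 = 1016 mL.
Diluent to add = V₂ − V₁ = 1016 − 15.0 = 1000 mL.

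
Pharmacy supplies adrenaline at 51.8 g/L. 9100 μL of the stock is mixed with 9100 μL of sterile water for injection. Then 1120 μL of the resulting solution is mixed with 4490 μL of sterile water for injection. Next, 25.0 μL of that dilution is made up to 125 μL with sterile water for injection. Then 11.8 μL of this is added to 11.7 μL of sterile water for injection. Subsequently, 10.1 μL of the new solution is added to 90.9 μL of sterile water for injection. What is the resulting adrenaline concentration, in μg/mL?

Overall dilution factor = 2 × 5.009 × 5 × 1.992 × 10 = 998.
51.8 g/L / 998 = 0.0519 g/L = 51.9 μg/mL.

51.9 μg/mL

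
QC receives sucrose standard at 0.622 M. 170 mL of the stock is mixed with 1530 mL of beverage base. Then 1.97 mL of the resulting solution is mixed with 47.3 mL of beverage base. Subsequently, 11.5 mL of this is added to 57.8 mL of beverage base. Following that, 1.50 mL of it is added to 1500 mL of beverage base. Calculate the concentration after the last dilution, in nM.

412 nM

Overall dilution factor = 10 × 25.01 × 6.026 × 1001 = 1.51 × 10⁶.
0.622 M / 1.51 × 10⁶ = 4.12 × 10⁻⁷ M = 412 nM.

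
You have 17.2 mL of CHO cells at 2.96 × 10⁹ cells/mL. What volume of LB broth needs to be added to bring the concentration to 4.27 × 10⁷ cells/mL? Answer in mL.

1180 mL

V₂ = C₁V₁/C₂ = 2.96 × 10⁹ × 17.2 / 4.27 × 10⁷ = 1192 mL.
Diluent to add = V₂ − V₁ = 1192 − 17.2 = 1180 mL.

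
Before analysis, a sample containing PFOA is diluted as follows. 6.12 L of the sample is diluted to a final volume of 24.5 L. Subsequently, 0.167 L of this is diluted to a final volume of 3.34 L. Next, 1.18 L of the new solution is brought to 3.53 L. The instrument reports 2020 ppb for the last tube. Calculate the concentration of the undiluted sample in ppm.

484 ppm

Overall dilution factor = 4.003 × 20 × 2.992 = 240.
Original = 2020 ppb × 240 = 4.84 × 10⁵ ppb = 484 ppm.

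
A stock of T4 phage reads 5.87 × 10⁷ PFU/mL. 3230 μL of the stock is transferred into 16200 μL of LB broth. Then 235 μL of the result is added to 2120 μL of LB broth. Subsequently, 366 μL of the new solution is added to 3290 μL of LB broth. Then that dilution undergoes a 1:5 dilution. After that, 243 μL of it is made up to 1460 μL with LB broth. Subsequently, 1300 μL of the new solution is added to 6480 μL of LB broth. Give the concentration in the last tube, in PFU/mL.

542 PFU/mL

Overall dilution factor = 6.015 × 10.02 × 9.989 × 5 × 6.008 × 5.985 = 1.08 × 10⁵.
5.87 × 10⁷ PFU/mL / 1.08 × 10⁵ = 542 PFU/mL.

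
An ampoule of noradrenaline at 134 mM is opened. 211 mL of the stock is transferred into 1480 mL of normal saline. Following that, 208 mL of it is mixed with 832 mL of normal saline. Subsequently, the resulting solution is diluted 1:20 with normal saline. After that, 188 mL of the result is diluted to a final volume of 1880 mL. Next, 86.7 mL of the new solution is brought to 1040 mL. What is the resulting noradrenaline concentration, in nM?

1390 nM

Overall dilution factor = 8.014 × 5 × 20 × 10 × 12.00 = 9.61 × 10⁴.
134 mM / 9.61 × 10⁴ = 1.39 × 10⁻³ mM = 1390 nM.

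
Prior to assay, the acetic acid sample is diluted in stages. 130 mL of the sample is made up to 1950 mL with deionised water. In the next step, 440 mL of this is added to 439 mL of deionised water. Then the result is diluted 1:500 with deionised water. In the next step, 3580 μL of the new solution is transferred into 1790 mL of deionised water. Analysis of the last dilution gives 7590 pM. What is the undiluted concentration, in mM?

57.0 mM

Overall dilution factor = 15 × 1.998 × 500 × 501 = 7.51 × 10⁶.
Original = 7590 pM × 7.51 × 10⁶ = 5.70 × 10¹⁰ pM = 57.0 mM.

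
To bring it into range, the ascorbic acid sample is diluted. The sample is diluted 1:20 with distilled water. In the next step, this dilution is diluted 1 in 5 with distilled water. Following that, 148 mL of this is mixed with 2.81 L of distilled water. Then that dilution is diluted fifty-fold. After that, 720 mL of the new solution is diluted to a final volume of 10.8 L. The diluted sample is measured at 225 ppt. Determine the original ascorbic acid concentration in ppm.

337 ppm

Overall dilution factor = 20 × 5 × 19.99 × 50 × 15 = 1.50 × 10⁶.
Original = 225 ppt × 1.50 × 10⁶ = 3.37 × 10⁸ ppt = 337 ppm.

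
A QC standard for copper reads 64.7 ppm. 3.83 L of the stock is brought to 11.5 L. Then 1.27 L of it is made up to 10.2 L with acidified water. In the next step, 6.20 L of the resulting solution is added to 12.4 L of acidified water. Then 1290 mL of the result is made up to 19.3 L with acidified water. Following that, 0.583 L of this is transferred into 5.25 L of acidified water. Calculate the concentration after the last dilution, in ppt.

Overall dilution factor = 3.003 × 8.031 × 3 × 14.96 × 10.01 = 1.08 × 10⁴.
64.7 ppm / 1.08 × 10⁴ = 5.97 × 10⁻³ ppm = 5970 ppt.

5970 ppt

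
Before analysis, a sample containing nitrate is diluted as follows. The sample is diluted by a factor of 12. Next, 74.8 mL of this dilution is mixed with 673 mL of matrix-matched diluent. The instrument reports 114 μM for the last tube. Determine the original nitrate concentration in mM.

13.7 mM

Overall dilution factor = 12 × 9.997 = 120.
Original = 114 μM × 120 = 1.37 × 10⁴ μM = 13.7 mM.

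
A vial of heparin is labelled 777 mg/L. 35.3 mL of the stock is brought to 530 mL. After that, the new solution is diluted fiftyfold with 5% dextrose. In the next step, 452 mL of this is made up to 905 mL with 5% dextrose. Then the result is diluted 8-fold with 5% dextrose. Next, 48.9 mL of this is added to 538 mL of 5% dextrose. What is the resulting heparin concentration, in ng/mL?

5.38 ng/mL

Overall dilution factor = 15.01 × 50 × 2.002 × 8 × 12.00 = 1.44 × 10⁵.
777 mg/L / 1.44 × 10⁵ = 5.38 × 10⁻³ mg/L = 5.38 ng/mL.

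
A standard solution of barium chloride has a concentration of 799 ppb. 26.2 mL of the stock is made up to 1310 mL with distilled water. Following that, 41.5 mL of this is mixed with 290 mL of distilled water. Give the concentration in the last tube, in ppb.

Overall dilution factor = 50 × 7.988 = 399.
799 ppb / 399 = 2.00 ppb.

2.00 ppb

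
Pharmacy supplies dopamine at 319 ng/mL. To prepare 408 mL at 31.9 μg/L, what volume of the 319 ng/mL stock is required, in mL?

40.8 mL

31.9 μg/L = 31.9 ng/mL.
V₁ = C₂V₂/C₁ = 31.9 × 408 / 319 = 40.8 mL.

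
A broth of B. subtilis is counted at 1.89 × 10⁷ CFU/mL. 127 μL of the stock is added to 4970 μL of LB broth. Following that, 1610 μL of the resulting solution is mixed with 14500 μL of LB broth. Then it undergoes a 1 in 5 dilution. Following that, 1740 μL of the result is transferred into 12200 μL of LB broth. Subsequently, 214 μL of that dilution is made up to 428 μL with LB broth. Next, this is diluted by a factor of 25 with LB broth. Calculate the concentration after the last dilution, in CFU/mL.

23.5 CFU/mL

Overall dilution factor = 40.13 × 10.01 × 5 × 8.011 × 2 × 25 = 8.04 × 10⁵.
1.89 × 10⁷ CFU/mL / 8.04 × 10⁵ = 23.5 CFU/mL.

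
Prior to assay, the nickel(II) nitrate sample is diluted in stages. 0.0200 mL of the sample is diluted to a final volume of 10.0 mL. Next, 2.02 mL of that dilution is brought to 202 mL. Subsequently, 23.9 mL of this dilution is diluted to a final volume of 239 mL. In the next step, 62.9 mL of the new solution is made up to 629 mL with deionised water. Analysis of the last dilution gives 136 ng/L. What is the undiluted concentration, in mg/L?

680 mg/L

Overall dilution factor = 500 × 100 × 10 × 10 = 5.00 × 10⁶.
Original = 136 ng/L × 5.00 × 10⁶ = 6.80 × 10⁸ ng/L = 680 mg/L.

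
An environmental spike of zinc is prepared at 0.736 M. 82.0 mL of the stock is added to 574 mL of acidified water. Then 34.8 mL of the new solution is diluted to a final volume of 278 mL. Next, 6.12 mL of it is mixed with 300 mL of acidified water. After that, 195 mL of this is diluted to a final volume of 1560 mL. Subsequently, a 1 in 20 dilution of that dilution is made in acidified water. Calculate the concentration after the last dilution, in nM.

Overall dilution factor = 8 × 7.989 × 50.02 × 8 × 20 = 5.11 × 10⁵.
0.736 M / 5.11 × 10⁵ = 1.44 × 10⁻⁶ M = 1440 nM.

1440 nM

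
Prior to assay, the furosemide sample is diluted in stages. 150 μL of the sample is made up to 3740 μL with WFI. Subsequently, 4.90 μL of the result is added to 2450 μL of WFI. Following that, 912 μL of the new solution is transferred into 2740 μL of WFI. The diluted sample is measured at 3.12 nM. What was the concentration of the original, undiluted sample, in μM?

156 μM

Overall dilution factor = 24.93 × 501 × 4.004 = 5.00 × 10⁴.
Original = 3.12 nM × 5.00 × 10⁴ = 1.56 × 10⁵ nM = 156 μM.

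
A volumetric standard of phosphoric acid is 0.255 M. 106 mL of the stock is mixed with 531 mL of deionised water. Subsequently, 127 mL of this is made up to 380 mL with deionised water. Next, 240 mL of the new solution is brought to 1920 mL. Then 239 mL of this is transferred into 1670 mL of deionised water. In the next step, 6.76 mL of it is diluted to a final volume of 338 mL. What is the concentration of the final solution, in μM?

Overall dilution factor = 6.009 × 2.992 × 8 × 7.987 × 50 = 5.74 × 10⁴.
0.255 M / 5.74 × 10⁴ = 4.44 × 10⁻⁶ M = 4.44 μM.

4.44 μM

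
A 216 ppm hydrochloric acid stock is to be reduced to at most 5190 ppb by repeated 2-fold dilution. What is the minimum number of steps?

Need 2ⁿ ≥ 41.6, so n ≥ log(41.6)/log(2) = 5.38.
Minimum whole steps: n = 6.

6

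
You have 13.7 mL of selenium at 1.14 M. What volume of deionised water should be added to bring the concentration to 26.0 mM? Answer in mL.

26.0 mM = 0.0260 M.
V₂ = C₁V₁/C₂ = 1.14 × 13.7 / 0.0260 = 601 mL.
Diluent to add = V₂ − V₁ = 601 − 13.7 = 587 mL.

587 mL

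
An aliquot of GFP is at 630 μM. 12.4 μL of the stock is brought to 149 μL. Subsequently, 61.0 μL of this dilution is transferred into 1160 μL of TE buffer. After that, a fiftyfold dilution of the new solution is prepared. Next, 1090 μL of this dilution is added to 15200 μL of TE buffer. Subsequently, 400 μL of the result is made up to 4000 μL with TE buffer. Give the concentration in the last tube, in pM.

351 pM

Overall dilution factor = 12.02 × 20.02 × 50 × 14.94 × 10 = 1.80 × 10⁶.
630 μM / 1.80 × 10⁶ = 3.51 × 10⁻⁴ μM = 351 pM.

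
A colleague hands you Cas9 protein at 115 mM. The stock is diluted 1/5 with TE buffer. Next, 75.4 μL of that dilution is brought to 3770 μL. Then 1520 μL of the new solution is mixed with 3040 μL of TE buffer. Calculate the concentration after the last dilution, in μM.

Overall dilution factor = 5 × 50 × 3 = 750.
115 mM / 750 = 0.153 mM = 153 μM.

153 μM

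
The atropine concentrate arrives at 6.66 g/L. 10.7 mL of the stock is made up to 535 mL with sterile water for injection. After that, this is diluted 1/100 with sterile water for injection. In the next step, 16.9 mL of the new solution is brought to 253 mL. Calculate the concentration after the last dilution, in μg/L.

89.0 μg/L

Overall dilution factor = 50 × 100 × 14.97 = 7.49 × 10⁴.
6.66 g/L / 7.49 × 10⁴ = 8.90 × 10⁻⁵ g/L = 89.0 μg/L.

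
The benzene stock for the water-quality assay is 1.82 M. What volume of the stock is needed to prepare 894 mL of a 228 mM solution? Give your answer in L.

228 mM = 0.228 M.
V₁ = C₂V₂/C₁ = 0.228 × 894 / 1.82 = 112 mL = 0.112 L.

0.112 L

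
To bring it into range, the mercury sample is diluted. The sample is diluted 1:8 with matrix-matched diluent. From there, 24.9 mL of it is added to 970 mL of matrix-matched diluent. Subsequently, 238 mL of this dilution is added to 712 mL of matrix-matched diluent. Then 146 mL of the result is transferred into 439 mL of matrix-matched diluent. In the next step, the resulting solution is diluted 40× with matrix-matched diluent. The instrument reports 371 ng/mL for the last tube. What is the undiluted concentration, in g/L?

75.9 g/L

Overall dilution factor = 8 × 39.96 × 3.992 × 4.007 × 40 = 2.04 × 10⁵.
Original = 371 ng/mL × 2.04 × 10⁵ = 7.59 × 10⁷ ng/mL = 75.9 g/L.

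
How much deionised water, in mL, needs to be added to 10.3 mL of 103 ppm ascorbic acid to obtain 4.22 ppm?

241 mL

V₂ = C₁V₁/C₂ = 103 × 10.3 / 4.22 = 251 mL.
Diluent to add = V₂ − V₁ = 251 − 10.3 = 241 mL.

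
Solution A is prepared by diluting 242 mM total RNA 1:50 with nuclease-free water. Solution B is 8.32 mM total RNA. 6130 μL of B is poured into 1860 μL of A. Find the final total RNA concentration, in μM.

C_A = 242 mM / 50 = 4.84 mM.
C_mix = (C_A·V_A + C_B·V_B)/(V_A + V_B) = (4.84×1860 + 8.32×6130) / 7990 = 7.51 mM = 7510 μM.

7510 μM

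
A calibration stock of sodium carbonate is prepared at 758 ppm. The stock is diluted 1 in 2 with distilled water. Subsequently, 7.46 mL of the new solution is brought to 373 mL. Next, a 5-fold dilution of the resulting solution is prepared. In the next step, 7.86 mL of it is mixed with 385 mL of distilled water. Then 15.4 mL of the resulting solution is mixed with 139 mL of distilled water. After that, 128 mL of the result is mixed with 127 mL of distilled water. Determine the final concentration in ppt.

1520 ppt

Overall dilution factor = 2 × 50 × 5 × 49.98 × 10.03 × 1.992 = 4.99 × 10⁵.
758 ppm / 4.99 × 10⁵ = 1.52 × 10⁻³ ppm = 1520 ppt.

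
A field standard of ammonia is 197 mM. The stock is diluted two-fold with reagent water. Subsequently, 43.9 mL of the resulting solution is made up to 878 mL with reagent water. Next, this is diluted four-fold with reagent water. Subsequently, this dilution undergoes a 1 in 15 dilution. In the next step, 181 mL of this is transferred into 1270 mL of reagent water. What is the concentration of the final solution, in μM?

Overall dilution factor = 2 × 20 × 4 × 15 × 8.017 = 1.92 × 10⁴.
197 mM / 1.92 × 10⁴ = 0.0102 mM = 10.2 μM.

10.2 μM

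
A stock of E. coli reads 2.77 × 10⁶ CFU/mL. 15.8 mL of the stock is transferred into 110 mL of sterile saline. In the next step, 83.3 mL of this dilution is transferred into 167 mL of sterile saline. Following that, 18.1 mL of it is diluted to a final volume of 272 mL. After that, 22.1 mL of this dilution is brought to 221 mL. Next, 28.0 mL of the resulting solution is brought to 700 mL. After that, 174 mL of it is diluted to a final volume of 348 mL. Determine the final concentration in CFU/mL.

Overall dilution factor = 7.962 × 3.005 × 15.03 × 10 × 25 × 2 = 1.80 × 10⁵.
2.77 × 10⁶ CFU/mL / 1.80 × 10⁵ = 15.4 CFU/mL.

15.4 CFU/mL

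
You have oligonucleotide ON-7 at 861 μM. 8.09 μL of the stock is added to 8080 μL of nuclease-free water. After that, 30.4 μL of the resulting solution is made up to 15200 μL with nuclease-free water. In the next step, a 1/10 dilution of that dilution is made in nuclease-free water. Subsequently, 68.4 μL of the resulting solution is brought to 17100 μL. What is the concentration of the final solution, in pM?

0.689 pM

Overall dilution factor = 999.8 × 500 × 10 × 250 = 1.25 × 10⁹.
861 μM / 1.25 × 10⁹ = 6.89 × 10⁻⁷ μM = 0.689 pM.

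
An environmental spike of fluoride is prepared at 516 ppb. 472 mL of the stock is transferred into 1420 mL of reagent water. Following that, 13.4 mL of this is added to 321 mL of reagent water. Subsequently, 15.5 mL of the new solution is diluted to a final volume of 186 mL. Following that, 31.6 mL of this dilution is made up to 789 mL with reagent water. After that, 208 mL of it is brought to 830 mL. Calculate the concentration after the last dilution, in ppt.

Overall dilution factor = 4.008 × 24.96 × 12 × 24.97 × 3.990 = 1.20 × 10⁵.
516 ppb / 1.20 × 10⁵ = 4.31 × 10⁻³ ppb = 4.31 ppt.

4.31 ppt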